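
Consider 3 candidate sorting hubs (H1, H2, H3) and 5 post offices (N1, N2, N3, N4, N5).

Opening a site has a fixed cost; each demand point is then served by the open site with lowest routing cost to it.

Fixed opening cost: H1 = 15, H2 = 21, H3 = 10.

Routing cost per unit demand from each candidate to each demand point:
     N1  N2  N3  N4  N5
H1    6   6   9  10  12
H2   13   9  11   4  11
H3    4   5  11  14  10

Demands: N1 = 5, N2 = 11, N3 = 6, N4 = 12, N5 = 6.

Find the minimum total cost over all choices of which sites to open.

Open {H2, H3}: assign each demand point to its cheapest open site.
  N1→H3 5×4=20, N2→H3 11×5=55, N3→H2 6×11=66, N4→H2 12×4=48, N5→H3 6×10=60
  routing cost 249, fixed 31 → total 280.
Compare {H1, H2, H3}: routing cost 237 + fixed 46 = 283.
Compare {H1, H2}: routing cost 264 + fixed 36 = 300.
Compare {H1, H3}: routing cost 309 + fixed 25 = 334.
All other subsets cost ≥ 283. Minimum total cost: 280.

280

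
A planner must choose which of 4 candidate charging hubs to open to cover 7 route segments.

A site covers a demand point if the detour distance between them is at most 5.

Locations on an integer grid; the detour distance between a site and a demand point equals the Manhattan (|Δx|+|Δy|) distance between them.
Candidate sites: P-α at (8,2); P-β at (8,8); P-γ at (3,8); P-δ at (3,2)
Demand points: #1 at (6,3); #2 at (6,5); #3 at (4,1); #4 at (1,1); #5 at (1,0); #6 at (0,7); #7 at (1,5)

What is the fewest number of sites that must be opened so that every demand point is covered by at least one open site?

3

Coverage sets (demand points within 5 of each site):
  P-α: {#1, #2, #3}
  P-β: {#2}
  P-γ: {#6, #7}
  P-δ: {#1, #3, #4, #5, #7}
No 2 sites suffice: every size-2 union leaves at least one demand point uncovered.
But {P-α, P-γ, P-δ} covers everything, so the minimum is 3.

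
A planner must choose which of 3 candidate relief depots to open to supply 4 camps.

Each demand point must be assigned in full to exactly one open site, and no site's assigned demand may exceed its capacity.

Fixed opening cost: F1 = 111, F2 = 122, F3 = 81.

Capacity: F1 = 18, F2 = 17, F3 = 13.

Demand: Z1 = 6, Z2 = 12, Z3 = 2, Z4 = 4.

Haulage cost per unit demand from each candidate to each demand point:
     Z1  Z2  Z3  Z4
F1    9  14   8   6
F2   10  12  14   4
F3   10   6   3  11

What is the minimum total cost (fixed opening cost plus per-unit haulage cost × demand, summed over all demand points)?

Open {F1, F3}; cheapest assignment that respects the capacities:
  F1 (cap 18, load 12): Z1, Z3, Z4 — cost 6×9 + 2×8 + 4×6 = 94
  F3 (cap 13, load 12): Z2 — cost 12×6 = 72
  Shipping 166, fixed 192 → total 358.
  Any other capacity-feasible assignment to {F1, F3} ships for at least 166.
Compare {F2, F3}: its best feasible assignment gives total 379.
Compare {F1, F2}: its best feasible assignment gives total 463.
Every other set of open sites that can feasibly serve all demand totals ≥ 379 even under its best assignment. Minimum: 358.

358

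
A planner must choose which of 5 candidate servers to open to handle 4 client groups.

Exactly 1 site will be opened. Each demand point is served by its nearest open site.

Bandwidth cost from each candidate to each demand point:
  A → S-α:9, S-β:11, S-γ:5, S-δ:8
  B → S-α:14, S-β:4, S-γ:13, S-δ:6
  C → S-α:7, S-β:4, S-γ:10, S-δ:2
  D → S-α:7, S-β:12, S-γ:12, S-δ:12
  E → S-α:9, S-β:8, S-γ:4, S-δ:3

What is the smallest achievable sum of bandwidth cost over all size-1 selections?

23

Open {C}.
  S-α→C 7, S-β→C 4, S-γ→C 10, S-δ→C 2  ⇒ total 23.
Compare {E}: total 24.
Compare {A}: total 33.
No size-1 selection does better; minimum is 23.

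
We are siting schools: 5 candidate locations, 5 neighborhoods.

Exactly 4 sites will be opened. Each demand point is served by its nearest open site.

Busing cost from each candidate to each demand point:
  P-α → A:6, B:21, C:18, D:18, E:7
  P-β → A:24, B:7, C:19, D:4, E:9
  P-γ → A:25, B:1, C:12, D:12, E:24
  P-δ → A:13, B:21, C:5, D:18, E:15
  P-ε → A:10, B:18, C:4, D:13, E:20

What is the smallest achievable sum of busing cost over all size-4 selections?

22

Open {P-α, P-β, P-γ, P-ε}.
  A→P-α 6, B→P-γ 1, C→P-ε 4, D→P-β 4, E→P-α 7  ⇒ total 22.
Compare {P-α, P-β, P-γ, P-δ}: total 23.
Compare {P-α, P-β, P-δ, P-ε}: total 28.
No size-4 selection does better; minimum is 22.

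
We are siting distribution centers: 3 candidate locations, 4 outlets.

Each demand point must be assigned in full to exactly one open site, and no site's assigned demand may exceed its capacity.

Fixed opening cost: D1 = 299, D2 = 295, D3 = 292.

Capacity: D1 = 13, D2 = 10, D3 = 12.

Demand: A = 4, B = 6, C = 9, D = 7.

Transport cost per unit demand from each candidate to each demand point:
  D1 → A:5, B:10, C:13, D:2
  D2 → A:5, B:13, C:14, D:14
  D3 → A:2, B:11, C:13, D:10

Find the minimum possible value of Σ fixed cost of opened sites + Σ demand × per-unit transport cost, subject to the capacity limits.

Open {D1, D2, D3}; cheapest assignment that respects the capacities:
  D1 (cap 13, load 13): B, D — cost 6×10 + 7×2 = 74
  D2 (cap 10, load 9): C — cost 9×14 = 126
  D3 (cap 12, load 4): A — cost 4×2 = 8
  Shipping 208, fixed 886 → total 1094.
  Any other capacity-feasible assignment to {D1, D2, D3} ships for at least 208.
Total demand is 26 and no other set of sites has combined capacity ≥ 26, so {D1, D2, D3} is the only feasible choice of open sites. Minimum: 1094.

1094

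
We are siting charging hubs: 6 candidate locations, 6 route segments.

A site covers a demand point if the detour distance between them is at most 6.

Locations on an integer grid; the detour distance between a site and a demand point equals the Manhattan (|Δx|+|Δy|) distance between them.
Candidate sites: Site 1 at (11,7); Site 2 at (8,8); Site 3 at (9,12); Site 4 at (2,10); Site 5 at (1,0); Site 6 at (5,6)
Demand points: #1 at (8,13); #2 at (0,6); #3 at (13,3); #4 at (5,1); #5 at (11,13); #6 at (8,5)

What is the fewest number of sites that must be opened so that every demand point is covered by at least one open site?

Coverage sets (demand points within 6 of each site):
  Site 1: {#3, #5, #6}
  Site 2: {#1, #6}
  Site 3: {#1, #5}
  Site 4: {#2}
  Site 5: {#4}
  Site 6: {#2, #4, #6}
No 2 sites suffice: every size-2 union leaves at least one demand point uncovered.
But {Site 1, Site 2, Site 6} covers everything, so the minimum is 3.

3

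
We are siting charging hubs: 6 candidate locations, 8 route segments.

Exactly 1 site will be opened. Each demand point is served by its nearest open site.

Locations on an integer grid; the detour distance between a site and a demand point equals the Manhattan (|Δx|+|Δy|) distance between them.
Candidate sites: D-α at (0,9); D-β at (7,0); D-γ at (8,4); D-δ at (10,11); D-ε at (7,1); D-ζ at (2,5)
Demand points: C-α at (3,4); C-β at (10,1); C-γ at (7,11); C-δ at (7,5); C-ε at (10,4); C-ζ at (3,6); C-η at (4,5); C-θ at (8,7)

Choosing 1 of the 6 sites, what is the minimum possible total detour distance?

Open {D-γ}.
  C-α→D-γ 5, C-β→D-γ 5, C-γ→D-γ 8, C-δ→D-γ 2, C-ε→D-γ 2, C-ζ→D-γ 7, C-η→D-γ 5, C-θ→D-γ 3  ⇒ total 37.
Compare {D-ζ}: total 51.
Compare {D-ε}: total 53.
No size-1 selection does better; minimum is 37.

37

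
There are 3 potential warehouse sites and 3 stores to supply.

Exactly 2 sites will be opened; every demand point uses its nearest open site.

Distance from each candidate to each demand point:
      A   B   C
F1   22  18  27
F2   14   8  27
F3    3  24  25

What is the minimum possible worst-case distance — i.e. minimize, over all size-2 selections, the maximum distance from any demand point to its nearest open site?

25

Open {F1, F3}.
  Farthest demand point is C at distance 25 (to F3); all others are ≤ 25.
With {F2, F3} the worst case is 25.
With {F1, F2} the worst case is 27.
No size-2 selection achieves below 25.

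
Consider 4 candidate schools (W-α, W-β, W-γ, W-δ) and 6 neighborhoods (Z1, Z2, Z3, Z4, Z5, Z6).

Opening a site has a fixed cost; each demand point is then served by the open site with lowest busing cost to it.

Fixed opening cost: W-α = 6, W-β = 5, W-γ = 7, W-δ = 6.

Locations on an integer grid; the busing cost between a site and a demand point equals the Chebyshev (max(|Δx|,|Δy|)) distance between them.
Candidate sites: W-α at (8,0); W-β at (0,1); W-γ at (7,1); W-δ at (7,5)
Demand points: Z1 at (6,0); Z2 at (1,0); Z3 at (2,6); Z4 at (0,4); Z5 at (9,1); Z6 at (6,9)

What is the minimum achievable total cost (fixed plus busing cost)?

Open {W-α, W-β}: assign each demand point to its cheapest open site.
  Z1→W-α 2, Z2→W-β 1, Z3→W-β 5, Z4→W-β 3, Z5→W-α 1, Z6→W-β 8
  busing cost 20, fixed 11 → total 31.
Compare {W-β, W-γ}: busing cost 20 + fixed 12 = 32.
Compare {W-β, W-δ}: busing cost 22 + fixed 11 = 33.
Compare {W-α, W-β, W-δ}: busing cost 16 + fixed 17 = 33.
All other subsets cost ≥ 32. Minimum total cost: 31.

31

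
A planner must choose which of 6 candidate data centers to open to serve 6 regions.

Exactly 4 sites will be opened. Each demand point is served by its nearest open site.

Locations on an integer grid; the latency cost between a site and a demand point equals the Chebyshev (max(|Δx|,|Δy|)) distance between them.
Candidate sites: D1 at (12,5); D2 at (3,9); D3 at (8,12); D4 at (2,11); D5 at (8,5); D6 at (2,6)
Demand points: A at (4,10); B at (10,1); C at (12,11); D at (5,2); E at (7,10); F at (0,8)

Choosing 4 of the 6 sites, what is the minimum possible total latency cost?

Open {D2, D3, D5, D6}.
  A→D2 1, B→D5 4, C→D3 4, D→D5 3, E→D3 2, F→D6 2  ⇒ total 16.
Compare {D1, D2, D3, D5}: total 17.
Compare {D1, D2, D3, D6}: total 17.
No size-4 selection does better; minimum is 16.

16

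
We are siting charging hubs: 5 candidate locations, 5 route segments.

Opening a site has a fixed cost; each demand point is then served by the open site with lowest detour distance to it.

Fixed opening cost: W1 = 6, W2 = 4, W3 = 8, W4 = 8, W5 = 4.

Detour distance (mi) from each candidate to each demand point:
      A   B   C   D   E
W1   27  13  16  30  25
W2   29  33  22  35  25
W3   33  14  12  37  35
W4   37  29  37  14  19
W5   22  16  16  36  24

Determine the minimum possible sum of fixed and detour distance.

Open {W4, W5}: assign each demand point to its cheapest open site.
  A→W5 22, B→W5 16, C→W5 16, D→W4 14, E→W4 19
  detour distance 87, fixed 12 → total 99.
Compare {W3, W4, W5}: detour distance 81 + fixed 20 = 101.
Compare {W1, W4, W5}: detour distance 84 + fixed 18 = 102.
Compare {W1, W4}: detour distance 89 + fixed 14 = 103.
All other subsets cost ≥ 101. Minimum total cost: 99.

99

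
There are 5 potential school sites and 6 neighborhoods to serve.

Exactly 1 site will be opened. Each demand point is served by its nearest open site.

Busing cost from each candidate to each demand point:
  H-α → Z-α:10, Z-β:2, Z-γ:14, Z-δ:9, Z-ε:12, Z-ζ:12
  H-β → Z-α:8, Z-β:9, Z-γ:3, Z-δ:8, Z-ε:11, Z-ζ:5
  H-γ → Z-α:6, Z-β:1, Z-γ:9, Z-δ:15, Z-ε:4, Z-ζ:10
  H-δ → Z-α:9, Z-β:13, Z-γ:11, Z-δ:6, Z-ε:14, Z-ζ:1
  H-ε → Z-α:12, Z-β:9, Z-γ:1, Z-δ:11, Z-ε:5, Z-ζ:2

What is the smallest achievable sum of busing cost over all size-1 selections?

40

Open {H-ε}.
  Z-α→H-ε 12, Z-β→H-ε 9, Z-γ→H-ε 1, Z-δ→H-ε 11, Z-ε→H-ε 5, Z-ζ→H-ε 2  ⇒ total 40.
Compare {H-β}: total 44.
Compare {H-γ}: total 45.
No size-1 selection does better; minimum is 40.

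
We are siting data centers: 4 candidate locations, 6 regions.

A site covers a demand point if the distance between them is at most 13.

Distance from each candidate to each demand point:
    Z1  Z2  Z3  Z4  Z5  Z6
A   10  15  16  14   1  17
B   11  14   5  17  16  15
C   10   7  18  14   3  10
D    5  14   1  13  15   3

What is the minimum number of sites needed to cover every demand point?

2

Coverage sets (demand points within 13 of each site):
  A: {Z1, Z5}
  B: {Z1, Z3}
  C: {Z1, Z2, Z5, Z6}
  D: {Z1, Z3, Z4, Z6}
No single site covers all 6 demand points.
But {C, D} covers everything, so the minimum is 2.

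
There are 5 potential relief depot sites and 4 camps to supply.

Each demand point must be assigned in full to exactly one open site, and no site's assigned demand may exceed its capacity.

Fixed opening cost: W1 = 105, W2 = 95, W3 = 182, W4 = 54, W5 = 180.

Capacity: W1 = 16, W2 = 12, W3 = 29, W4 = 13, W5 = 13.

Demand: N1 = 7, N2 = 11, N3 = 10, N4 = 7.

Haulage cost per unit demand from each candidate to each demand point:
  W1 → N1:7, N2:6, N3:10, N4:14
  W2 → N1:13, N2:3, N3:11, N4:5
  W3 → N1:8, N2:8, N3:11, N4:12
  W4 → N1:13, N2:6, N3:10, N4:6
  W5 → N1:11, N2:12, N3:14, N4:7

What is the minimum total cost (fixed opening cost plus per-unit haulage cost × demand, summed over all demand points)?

Open {W3, W4}; cheapest assignment that respects the capacities:
  W3 (cap 29, load 28): N1, N2, N3 — cost 7×8 + 11×8 + 10×11 = 254
  W4 (cap 13, load 7): N4 — cost 7×6 = 42
  Shipping 296, fixed 236 → total 532.
  Any other capacity-feasible assignment to {W3, W4} ships for at least 296.
Compare {W1, W2, W4}: its best feasible assignment gives total 534.
Compare {W2, W3}: its best feasible assignment gives total 560.
Every other set of open sites that can feasibly serve all demand totals ≥ 534 even under its best assignment. Minimum: 532.

532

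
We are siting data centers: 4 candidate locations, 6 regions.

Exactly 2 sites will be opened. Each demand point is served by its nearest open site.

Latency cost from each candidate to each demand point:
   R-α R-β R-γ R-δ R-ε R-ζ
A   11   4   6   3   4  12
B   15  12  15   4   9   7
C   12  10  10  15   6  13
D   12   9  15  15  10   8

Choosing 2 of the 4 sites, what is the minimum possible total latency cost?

Open {A, B}.
  R-α→A 11, R-β→A 4, R-γ→A 6, R-δ→A 3, R-ε→A 4, R-ζ→B 7  ⇒ total 35.
Compare {A, D}: total 36.
Compare {A, C}: total 40.
No size-2 selection does better; minimum is 35.

35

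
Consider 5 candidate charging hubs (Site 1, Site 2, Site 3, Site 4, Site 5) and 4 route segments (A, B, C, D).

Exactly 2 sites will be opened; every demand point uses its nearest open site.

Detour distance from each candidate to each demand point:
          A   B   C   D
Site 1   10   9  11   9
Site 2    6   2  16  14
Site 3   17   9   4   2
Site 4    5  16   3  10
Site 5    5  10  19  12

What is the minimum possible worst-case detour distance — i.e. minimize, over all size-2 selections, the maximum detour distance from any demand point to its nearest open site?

6

Open {Site 2, Site 3}.
  Farthest demand point is A at detour distance 6 (to Site 2); all others are ≤ 6.
With {Site 1, Site 4} the worst case is 9.
With {Site 3, Site 4} the worst case is 9.
No size-2 selection achieves below 6.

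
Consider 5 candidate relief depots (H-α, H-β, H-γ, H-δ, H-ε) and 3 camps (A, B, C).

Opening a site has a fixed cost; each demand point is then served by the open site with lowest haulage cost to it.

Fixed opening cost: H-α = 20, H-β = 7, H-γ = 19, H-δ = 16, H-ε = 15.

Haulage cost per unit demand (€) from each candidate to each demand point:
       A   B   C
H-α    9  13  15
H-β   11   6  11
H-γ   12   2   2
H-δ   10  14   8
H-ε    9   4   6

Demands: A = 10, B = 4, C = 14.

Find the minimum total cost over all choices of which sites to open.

Open {H-γ, H-ε}: assign each demand point to its cheapest open site.
  A→H-ε 10×9=90, B→H-γ 4×2=8, C→H-γ 14×2=28
  haulage cost 126, fixed 34 → total 160.
Compare {H-α, H-γ}: haulage cost 126 + fixed 39 = 165.
Compare {H-β, H-γ, H-ε}: haulage cost 126 + fixed 41 = 167.
Compare {H-γ, H-δ}: haulage cost 136 + fixed 35 = 171.
All other subsets cost ≥ 165. Minimum total cost: 160.

160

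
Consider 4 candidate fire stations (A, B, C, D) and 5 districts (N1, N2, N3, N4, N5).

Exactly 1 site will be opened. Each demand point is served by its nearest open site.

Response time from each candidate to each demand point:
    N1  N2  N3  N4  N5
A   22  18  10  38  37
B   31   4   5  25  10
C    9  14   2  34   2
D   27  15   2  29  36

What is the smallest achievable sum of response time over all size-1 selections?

61

Open {C}.
  N1→C 9, N2→C 14, N3→C 2, N4→C 34, N5→C 2  ⇒ total 61.
Compare {B}: total 75.
Compare {D}: total 109.
No size-1 selection does better; minimum is 61.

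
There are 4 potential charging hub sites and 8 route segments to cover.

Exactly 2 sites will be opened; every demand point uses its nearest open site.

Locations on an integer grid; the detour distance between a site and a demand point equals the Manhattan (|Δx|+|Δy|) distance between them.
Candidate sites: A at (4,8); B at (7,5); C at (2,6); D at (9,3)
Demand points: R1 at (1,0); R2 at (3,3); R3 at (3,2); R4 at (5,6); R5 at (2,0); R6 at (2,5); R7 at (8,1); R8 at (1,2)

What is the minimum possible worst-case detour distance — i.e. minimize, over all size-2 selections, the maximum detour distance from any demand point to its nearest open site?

Open {B, C}.
  Farthest demand point is R1 at detour distance 7 (to C); all others are ≤ 7.
With {C, D} the worst case is 7.
With {A, B} the worst case is 11.
No size-2 selection achieves below 7.

7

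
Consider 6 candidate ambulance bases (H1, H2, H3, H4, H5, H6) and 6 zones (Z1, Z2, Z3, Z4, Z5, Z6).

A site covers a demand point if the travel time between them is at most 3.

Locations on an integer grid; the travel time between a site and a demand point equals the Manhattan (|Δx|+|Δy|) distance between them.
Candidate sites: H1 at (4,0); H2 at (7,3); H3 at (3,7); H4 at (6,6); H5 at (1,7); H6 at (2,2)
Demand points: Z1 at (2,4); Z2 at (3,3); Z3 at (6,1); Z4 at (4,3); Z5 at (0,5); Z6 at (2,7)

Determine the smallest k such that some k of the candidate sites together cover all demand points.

3

Coverage sets (demand points within 3 of each site):
  H1: {Z3, Z4}
  H2: {Z3, Z4}
  H3: {Z6}
  H4: {}
  H5: {Z5, Z6}
  H6: {Z1, Z2, Z4}
No 2 sites suffice: every size-2 union leaves at least one demand point uncovered.
But {H1, H5, H6} covers everything, so the minimum is 3.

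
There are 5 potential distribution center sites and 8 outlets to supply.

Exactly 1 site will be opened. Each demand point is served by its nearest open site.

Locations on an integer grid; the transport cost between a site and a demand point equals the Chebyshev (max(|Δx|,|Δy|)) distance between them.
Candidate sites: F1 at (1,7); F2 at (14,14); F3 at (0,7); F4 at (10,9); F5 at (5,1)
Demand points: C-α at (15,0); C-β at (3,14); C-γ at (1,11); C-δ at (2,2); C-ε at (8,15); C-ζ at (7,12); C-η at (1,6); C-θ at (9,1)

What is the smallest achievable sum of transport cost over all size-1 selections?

53

Open {F1}.
  C-α→F1 14, C-β→F1 7, C-γ→F1 4, C-δ→F1 5, C-ε→F1 8, C-ζ→F1 6, C-η→F1 1, C-θ→F1 8  ⇒ total 53.
Compare {F3}: total 56.
Compare {F4}: total 59.
No size-1 selection does better; minimum is 53.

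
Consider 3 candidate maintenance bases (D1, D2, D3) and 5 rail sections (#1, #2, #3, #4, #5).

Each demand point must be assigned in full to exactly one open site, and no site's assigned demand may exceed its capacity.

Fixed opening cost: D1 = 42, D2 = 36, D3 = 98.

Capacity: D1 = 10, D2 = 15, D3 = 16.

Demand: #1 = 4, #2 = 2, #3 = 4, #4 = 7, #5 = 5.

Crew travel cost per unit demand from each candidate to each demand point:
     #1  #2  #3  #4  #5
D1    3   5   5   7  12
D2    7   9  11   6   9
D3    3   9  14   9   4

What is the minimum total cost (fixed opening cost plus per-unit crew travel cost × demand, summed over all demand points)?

Open {D1, D2}; cheapest assignment that respects the capacities:
  D1 (cap 10, load 10): #1, #2, #3 — cost 4×3 + 2×5 + 4×5 = 42
  D2 (cap 15, load 12): #4, #5 — cost 7×6 + 5×9 = 87
  Shipping 129, fixed 78 → total 207.
  Any other capacity-feasible assignment to {D1, D2} ships for at least 129.
Compare {D1, D3}: its best feasible assignment gives total 265.
Compare {D2, D3}: its best feasible assignment gives total 270.
Every other set of open sites that can feasibly serve all demand totals ≥ 265 even under its best assignment. Minimum: 207.

207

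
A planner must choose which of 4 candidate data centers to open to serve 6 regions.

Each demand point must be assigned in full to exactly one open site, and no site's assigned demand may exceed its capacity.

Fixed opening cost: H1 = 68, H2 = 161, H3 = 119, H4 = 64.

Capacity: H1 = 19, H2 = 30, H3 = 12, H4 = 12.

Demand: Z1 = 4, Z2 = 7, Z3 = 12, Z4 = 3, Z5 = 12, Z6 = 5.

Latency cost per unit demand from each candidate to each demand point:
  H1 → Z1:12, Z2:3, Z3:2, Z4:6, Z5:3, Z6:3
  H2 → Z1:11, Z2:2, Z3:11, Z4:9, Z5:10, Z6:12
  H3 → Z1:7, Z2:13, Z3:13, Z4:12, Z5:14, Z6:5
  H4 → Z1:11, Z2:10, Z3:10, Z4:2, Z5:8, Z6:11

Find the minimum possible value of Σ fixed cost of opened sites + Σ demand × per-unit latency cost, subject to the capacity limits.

Open {H1, H2}; cheapest assignment that respects the capacities:
  H1 (cap 19, load 17): Z3, Z6 — cost 12×2 + 5×3 = 39
  H2 (cap 30, load 26): Z1, Z2, Z4, Z5 — cost 4×11 + 7×2 + 3×9 + 12×10 = 205
  Shipping 244, fixed 229 → total 473.
  Any other capacity-feasible assignment to {H1, H2} ships for at least 244.
Compare {H1, H3, H4}: its best feasible assignment gives total 481.
Compare {H1, H2, H4}: its best feasible assignment gives total 513.
Every other set of open sites that can feasibly serve all demand totals ≥ 481 even under its best assignment. Minimum: 473.

473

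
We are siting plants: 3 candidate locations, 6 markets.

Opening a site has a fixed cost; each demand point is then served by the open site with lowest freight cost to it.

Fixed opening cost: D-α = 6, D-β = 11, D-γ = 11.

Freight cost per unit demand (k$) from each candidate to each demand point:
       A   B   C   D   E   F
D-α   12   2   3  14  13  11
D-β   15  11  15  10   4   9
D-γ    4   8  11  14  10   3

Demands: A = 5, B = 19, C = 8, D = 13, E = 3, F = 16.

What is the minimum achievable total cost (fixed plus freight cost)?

Open {D-α, D-β, D-γ}: assign each demand point to its cheapest open site.
  A→D-γ 5×4=20, B→D-α 19×2=38, C→D-α 8×3=24, D→D-β 13×10=130, E→D-β 3×4=12, F→D-γ 16×3=48
  freight cost 272, fixed 28 → total 300.
Compare {D-α, D-γ}: freight cost 342 + fixed 17 = 359.
Compare {D-α, D-β}: freight cost 408 + fixed 17 = 425.
Compare {D-β, D-γ}: freight cost 450 + fixed 22 = 472.
All other subsets cost ≥ 359. Minimum total cost: 300.

300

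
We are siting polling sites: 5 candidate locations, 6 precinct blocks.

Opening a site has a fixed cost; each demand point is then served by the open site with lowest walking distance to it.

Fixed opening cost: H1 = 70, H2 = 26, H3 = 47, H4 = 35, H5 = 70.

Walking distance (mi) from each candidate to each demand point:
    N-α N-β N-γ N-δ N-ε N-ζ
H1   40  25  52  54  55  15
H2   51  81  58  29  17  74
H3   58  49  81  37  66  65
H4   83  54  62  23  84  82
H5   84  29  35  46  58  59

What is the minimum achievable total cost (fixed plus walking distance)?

Open {H1, H2}: assign each demand point to its cheapest open site.
  N-α→H1 40, N-β→H1 25, N-γ→H1 52, N-δ→H2 29, N-ε→H2 17, N-ζ→H1 15
  walking distance 178, fixed 96 → total 274.
Compare {H1, H2, H4}: walking distance 172 + fixed 131 = 303.
Compare {H1}: walking distance 241 + fixed 70 = 311.
Compare {H1, H4}: walking distance 210 + fixed 105 = 315.
All other subsets cost ≥ 303. Minimum total cost: 274.

274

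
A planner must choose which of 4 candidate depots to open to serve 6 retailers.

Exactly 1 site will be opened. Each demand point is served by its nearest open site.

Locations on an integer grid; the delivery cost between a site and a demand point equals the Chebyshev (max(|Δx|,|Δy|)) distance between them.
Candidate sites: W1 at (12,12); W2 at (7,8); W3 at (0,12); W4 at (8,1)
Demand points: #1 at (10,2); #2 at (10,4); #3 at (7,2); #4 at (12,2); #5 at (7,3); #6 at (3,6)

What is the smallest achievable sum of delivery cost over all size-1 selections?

Open {W4}.
  #1→W4 2, #2→W4 3, #3→W4 1, #4→W4 4, #5→W4 2, #6→W4 5  ⇒ total 17.
Compare {W2}: total 31.
Compare {W1}: total 56.
No size-1 selection does better; minimum is 17.

17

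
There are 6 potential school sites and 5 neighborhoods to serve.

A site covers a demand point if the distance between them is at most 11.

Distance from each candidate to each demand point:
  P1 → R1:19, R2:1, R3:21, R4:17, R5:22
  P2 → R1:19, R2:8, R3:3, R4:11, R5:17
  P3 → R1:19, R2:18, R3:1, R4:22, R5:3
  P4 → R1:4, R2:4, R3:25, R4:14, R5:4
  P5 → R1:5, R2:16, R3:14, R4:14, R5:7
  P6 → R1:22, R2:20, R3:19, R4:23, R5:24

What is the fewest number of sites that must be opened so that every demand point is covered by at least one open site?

2

Coverage sets (demand points within 11 of each site):
  P1: {R2}
  P2: {R2, R3, R4}
  P3: {R3, R5}
  P4: {R1, R2, R5}
  P5: {R1, R5}
  P6: {}
No single site covers all 5 demand points.
But {P2, P4} covers everything, so the minimum is 2.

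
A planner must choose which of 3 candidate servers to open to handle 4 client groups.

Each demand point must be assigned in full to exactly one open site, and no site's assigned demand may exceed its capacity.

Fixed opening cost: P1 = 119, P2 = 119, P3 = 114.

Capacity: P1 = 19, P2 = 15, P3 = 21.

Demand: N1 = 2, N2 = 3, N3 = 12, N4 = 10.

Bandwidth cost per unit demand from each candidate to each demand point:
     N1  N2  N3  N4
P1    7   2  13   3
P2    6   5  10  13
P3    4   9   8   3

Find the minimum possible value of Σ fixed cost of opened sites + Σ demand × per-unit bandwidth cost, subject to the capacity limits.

373

Open {P1, P3}; cheapest assignment that respects the capacities:
  P1 (cap 19, load 13): N2, N4 — cost 3×2 + 10×3 = 36
  P3 (cap 21, load 14): N1, N3 — cost 2×4 + 12×8 = 104
  Shipping 140, fixed 233 → total 373.
  Any other capacity-feasible assignment to {P1, P3} ships for at least 140.
Compare {P1, P2}: its best feasible assignment gives total 406.
Compare {P2, P3}: its best feasible assignment gives total 406.
Every other set of open sites that can feasibly serve all demand totals ≥ 406 even under its best assignment. Minimum: 373.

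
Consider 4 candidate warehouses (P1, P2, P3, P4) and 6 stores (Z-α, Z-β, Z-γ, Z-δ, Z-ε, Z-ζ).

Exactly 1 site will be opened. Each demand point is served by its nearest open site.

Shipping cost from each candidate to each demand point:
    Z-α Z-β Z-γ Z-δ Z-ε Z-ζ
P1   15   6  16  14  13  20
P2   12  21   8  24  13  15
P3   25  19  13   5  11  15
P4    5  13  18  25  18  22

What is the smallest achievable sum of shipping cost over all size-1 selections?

84

Open {P1}.
  Z-α→P1 15, Z-β→P1 6, Z-γ→P1 16, Z-δ→P1 14, Z-ε→P1 13, Z-ζ→P1 20  ⇒ total 84.
Compare {P3}: total 88.
Compare {P2}: total 93.
No size-1 selection does better; minimum is 84.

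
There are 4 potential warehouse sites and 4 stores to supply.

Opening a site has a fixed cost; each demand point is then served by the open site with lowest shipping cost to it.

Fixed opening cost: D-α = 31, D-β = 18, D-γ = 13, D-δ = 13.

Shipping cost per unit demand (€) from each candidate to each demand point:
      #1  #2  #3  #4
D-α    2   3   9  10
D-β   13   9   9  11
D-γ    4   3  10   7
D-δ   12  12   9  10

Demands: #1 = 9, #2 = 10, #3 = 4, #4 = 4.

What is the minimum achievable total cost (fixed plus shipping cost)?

Open {D-γ}: assign each demand point to its cheapest open site.
  #1→D-γ 9×4=36, #2→D-γ 10×3=30, #3→D-γ 4×10=40, #4→D-γ 4×7=28
  shipping cost 134, fixed 13 → total 147.
Compare {D-α}: shipping cost 124 + fixed 31 = 155.
Compare {D-α, D-γ}: shipping cost 112 + fixed 44 = 156.
Compare {D-γ, D-δ}: shipping cost 130 + fixed 26 = 156.
All other subsets cost ≥ 155. Minimum total cost: 147.

147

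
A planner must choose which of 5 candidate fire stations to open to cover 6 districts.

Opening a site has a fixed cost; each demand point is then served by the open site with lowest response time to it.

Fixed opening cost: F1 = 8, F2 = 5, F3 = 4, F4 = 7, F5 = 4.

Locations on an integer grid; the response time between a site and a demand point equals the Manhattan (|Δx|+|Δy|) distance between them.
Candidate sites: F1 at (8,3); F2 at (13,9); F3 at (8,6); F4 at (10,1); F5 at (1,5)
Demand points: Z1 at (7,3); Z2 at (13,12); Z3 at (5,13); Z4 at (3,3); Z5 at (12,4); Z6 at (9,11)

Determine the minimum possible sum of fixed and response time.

Open {F1, F2}: assign each demand point to its cheapest open site.
  Z1→F1 1, Z2→F2 3, Z3→F2 12, Z4→F1 5, Z5→F1 5, Z6→F2 6
  response time 32, fixed 13 → total 45.
Compare {F2, F3}: response time 37 + fixed 9 = 46.
Compare {F2, F3, F5}: response time 33 + fixed 13 = 46.
Compare {F1, F2, F3}: response time 30 + fixed 17 = 47.
All other subsets cost ≥ 46. Minimum total cost: 45.

45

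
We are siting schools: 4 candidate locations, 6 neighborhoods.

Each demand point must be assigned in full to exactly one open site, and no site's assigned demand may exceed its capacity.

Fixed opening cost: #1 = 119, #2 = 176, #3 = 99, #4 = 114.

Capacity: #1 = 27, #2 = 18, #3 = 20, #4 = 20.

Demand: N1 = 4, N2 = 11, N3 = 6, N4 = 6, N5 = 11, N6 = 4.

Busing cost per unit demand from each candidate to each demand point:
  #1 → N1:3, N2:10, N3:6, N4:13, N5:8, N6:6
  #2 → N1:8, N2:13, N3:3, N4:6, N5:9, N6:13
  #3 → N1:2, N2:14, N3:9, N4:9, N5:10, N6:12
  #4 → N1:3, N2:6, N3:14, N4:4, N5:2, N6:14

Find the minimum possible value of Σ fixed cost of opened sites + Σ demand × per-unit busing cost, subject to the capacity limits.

461

Open {#1, #4}; cheapest assignment that respects the capacities:
  #1 (cap 27, load 25): N1, N2, N3, N6 — cost 4×3 + 11×10 + 6×6 + 4×6 = 182
  #4 (cap 20, load 17): N4, N5 — cost 6×4 + 11×2 = 46
  Shipping 228, fixed 233 → total 461.
  Any other capacity-feasible assignment to {#1, #4} ships for at least 228.
Compare {#1, #3}: its best feasible assignment gives total 556.
Compare {#1, #3, #4}: its best feasible assignment gives total 556.
Every other set of open sites that can feasibly serve all demand totals ≥ 556 even under its best assignment. Minimum: 461.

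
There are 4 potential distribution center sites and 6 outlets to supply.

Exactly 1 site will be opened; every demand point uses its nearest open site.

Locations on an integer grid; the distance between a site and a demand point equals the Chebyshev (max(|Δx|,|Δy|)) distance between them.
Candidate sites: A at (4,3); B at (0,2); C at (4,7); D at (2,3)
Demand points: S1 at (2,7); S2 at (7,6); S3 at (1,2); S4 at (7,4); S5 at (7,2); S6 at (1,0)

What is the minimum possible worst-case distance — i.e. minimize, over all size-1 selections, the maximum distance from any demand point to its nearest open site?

Open {A}.
  Farthest demand point is S1 at distance 4 (to A); all others are ≤ 4.
With {D} the worst case is 5.
With {B} the worst case is 7.
No size-1 selection achieves below 4.

4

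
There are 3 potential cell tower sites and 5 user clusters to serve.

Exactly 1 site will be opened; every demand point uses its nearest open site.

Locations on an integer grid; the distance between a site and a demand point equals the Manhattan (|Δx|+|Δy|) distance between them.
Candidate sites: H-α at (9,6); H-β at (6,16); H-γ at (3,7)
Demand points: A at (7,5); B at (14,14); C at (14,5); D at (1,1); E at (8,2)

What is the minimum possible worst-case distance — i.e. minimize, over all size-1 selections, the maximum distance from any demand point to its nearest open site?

13

Open {H-α}.
  Farthest demand point is B at distance 13 (to H-α); all others are ≤ 13.
With {H-γ} the worst case is 18.
With {H-β} the worst case is 20.
No size-1 selection achieves below 13.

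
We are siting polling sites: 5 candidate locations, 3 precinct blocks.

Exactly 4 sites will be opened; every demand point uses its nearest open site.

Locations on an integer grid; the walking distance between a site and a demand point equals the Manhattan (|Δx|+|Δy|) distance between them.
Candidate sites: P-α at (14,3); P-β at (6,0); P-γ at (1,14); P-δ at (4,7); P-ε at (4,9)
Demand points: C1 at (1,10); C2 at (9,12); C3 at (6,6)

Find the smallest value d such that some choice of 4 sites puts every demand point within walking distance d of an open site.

8

Open {P-α, P-β, P-γ, P-ε}.
  Farthest demand point is C2 at walking distance 8 (to P-ε); all others are ≤ 8.
With {P-α, P-β, P-δ, P-ε} the worst case is 8.
With {P-α, P-γ, P-δ, P-ε} the worst case is 8.
No size-4 selection achieves below 8.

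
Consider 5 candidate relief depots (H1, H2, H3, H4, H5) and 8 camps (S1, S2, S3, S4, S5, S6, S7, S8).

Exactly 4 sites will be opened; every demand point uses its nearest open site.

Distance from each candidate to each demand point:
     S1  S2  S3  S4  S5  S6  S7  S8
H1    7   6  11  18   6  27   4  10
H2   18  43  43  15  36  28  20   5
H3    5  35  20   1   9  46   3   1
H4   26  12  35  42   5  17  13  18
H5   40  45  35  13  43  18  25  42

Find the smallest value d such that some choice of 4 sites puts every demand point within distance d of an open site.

Open {H1, H2, H3, H4}.
  Farthest demand point is S6 at distance 17 (to H4); all others are ≤ 17.
With {H1, H2, H4, H5} the worst case is 17.
With {H1, H3, H4, H5} the worst case is 17.
No size-4 selection achieves below 17.

17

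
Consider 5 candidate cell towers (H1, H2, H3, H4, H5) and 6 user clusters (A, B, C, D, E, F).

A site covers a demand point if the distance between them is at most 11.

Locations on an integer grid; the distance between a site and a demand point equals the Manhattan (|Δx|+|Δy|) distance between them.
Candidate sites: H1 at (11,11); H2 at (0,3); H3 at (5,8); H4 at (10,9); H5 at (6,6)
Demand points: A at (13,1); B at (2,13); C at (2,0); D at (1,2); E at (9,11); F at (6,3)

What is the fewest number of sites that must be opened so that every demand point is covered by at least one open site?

2

Coverage sets (demand points within 11 of each site):
  H1: {B, E}
  H2: {C, D, F}
  H3: {B, C, D, E, F}
  H4: {A, E, F}
  H5: {B, C, D, E, F}
No single site covers all 6 demand points.
But {H3, H4} covers everything, so the minimum is 2.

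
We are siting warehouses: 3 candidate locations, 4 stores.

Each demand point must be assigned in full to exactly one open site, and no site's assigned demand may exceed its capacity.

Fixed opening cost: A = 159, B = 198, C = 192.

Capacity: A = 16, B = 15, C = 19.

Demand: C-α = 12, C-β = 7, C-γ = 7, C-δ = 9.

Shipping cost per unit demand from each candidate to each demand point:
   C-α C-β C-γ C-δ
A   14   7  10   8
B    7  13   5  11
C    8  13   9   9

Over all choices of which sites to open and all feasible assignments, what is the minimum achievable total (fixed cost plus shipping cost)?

631

Open {A, C}; cheapest assignment that respects the capacities:
  A (cap 16, load 16): C-β, C-δ — cost 7×7 + 9×8 = 121
  C (cap 19, load 19): C-α, C-γ — cost 12×8 + 7×9 = 159
  Shipping 280, fixed 351 → total 631.
  Any other capacity-feasible assignment to {A, C} ships for at least 280.
Compare {A, B, C}: its best feasible assignment gives total 801.
Every other set of open sites that can feasibly serve all demand totals ≥ 801 even under its best assignment. Minimum: 631.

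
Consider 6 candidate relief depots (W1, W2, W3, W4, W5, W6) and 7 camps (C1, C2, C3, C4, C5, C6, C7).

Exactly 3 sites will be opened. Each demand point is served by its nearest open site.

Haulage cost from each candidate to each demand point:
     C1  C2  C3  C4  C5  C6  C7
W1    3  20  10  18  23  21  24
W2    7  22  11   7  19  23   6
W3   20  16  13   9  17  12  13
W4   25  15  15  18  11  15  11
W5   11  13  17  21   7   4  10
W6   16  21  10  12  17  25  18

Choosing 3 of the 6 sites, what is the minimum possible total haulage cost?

50

Open {W1, W2, W5}.
  C1→W1 3, C2→W5 13, C3→W1 10, C4→W2 7, C5→W5 7, C6→W5 4, C7→W2 6  ⇒ total 50.
Compare {W2, W5, W6}: total 54.
Compare {W2, W3, W5}: total 55.
No size-3 selection does better; minimum is 50.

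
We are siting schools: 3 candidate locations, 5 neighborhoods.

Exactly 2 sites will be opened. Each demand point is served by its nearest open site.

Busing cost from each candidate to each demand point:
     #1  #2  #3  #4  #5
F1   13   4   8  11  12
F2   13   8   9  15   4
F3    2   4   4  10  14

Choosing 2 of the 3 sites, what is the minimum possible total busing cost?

24

Open {F2, F3}.
  #1→F3 2, #2→F3 4, #3→F3 4, #4→F3 10, #5→F2 4  ⇒ total 24.
Compare {F1, F3}: total 32.
Compare {F1, F2}: total 40.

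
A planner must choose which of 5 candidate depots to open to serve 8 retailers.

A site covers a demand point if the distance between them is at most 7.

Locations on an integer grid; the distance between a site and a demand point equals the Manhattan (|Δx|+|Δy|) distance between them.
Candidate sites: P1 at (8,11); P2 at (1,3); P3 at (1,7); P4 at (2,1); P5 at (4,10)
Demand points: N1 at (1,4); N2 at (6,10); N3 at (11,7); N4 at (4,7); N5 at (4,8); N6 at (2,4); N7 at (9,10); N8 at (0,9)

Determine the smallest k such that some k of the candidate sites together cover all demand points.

Coverage sets (demand points within 7 of each site):
  P1: {N2, N3, N5, N7}
  P2: {N1, N4, N6, N8}
  P3: {N1, N4, N5, N6, N8}
  P4: {N1, N6}
  P5: {N2, N4, N5, N7, N8}
No single site covers all 8 demand points.
But {P1, P2} covers everything, so the minimum is 2.

2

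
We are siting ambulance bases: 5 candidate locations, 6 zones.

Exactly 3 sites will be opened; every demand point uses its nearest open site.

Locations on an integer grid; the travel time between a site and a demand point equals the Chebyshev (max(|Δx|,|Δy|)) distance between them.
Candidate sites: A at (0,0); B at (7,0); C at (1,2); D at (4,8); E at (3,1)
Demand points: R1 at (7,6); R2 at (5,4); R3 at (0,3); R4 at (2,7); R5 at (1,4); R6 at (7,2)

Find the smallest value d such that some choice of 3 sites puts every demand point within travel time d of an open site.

3

Open {B, D, E}.
  Farthest demand point is R1 at travel time 3 (to D); all others are ≤ 3.
With {A, B, D} the worst case is 4.
With {A, D, E} the worst case is 4.
No size-3 selection achieves below 3.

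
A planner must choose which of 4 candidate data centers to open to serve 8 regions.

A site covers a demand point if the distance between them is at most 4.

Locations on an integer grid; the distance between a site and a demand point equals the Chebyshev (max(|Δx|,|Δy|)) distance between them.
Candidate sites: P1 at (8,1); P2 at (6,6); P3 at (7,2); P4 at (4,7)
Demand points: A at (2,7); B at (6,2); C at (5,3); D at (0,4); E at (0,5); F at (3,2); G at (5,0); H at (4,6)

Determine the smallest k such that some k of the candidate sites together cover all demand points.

Coverage sets (demand points within 4 of each site):
  P1: {B, C, G}
  P2: {A, B, C, F, H}
  P3: {B, C, F, G, H}
  P4: {A, C, D, E, H}
No single site covers all 8 demand points.
But {P3, P4} covers everything, so the minimum is 2.

2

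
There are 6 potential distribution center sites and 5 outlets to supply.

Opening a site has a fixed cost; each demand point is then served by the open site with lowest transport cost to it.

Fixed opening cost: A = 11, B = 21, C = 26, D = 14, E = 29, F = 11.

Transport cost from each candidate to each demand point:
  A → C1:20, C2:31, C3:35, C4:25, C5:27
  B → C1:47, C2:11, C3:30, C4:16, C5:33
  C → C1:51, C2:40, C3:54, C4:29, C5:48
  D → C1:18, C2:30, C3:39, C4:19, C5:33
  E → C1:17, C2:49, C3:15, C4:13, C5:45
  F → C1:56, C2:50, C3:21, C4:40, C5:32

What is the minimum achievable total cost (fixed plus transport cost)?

136

Open {A, B}: assign each demand point to its cheapest open site.
  C1→A 20, C2→B 11, C3→B 30, C4→B 16, C5→A 27
  transport cost 104, fixed 32 → total 136.
Compare {A, B, F}: transport cost 95 + fixed 43 = 138.
Compare {B, E}: transport cost 89 + fixed 50 = 139.
Compare {A, E}: transport cost 103 + fixed 40 = 143.
All other subsets cost ≥ 138. Minimum total cost: 136.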